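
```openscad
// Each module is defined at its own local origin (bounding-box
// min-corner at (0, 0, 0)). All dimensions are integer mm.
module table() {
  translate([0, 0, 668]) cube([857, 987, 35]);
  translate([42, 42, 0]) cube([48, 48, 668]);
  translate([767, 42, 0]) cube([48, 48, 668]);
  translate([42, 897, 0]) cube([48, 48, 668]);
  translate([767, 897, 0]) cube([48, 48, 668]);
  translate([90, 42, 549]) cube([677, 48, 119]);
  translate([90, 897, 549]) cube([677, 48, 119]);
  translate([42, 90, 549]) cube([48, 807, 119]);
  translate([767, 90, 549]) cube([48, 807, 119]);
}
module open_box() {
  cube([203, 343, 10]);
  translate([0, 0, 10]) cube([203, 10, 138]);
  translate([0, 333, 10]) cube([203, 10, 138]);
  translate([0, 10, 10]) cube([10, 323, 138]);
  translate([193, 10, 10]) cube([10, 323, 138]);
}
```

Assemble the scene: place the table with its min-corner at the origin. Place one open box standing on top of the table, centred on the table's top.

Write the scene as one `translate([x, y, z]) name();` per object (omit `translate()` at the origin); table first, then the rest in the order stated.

table();
translate([327, 322, 703]) open_box();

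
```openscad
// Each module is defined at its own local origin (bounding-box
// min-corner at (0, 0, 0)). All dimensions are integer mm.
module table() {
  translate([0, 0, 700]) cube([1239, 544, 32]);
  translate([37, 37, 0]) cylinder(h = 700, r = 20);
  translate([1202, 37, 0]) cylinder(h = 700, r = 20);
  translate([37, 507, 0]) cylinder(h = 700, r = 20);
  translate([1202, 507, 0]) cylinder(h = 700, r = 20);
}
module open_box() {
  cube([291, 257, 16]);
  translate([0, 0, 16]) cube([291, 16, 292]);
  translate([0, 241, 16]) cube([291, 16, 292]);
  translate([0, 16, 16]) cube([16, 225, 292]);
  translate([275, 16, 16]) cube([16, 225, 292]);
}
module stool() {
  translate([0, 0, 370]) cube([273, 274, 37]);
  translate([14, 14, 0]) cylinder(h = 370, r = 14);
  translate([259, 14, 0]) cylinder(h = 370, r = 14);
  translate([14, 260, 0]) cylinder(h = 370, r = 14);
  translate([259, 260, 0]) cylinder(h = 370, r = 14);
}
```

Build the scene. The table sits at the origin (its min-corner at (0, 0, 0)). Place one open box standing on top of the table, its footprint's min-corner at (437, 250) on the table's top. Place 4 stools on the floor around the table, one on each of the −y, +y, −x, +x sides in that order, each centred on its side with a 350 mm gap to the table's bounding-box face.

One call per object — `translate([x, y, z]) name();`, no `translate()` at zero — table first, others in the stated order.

table();
translate([437, 250, 732]) open_box();
translate([483, -624, 0]) stool();
translate([483, 894, 0]) stool();
translate([-623, 135, 0]) stool();
translate([1589, 135, 0]) stool();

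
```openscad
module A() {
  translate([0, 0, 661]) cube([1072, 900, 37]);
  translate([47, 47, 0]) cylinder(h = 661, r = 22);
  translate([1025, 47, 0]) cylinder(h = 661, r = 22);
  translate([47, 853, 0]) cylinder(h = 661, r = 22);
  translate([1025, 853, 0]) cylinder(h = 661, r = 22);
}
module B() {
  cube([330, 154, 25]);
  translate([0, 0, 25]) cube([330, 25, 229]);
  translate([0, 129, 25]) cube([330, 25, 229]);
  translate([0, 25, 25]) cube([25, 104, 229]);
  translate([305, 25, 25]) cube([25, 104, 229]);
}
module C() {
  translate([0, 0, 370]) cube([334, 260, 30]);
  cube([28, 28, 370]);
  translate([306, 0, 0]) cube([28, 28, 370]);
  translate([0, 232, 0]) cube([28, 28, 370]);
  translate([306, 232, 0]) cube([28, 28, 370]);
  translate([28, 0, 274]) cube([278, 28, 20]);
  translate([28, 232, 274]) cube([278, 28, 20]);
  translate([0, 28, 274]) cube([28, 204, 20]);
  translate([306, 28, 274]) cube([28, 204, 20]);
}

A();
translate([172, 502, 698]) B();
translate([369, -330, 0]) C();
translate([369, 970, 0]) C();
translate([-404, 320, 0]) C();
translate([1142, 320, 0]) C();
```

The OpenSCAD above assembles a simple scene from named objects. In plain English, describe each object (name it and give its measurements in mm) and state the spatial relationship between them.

A is a rectangular dining table. The top is 1072×900×37 mm with its upper surface at z = 698 mm. It stands on four round legs of 44 mm diameter, each leg's bounding box inset 25 mm from the nearest pair of top edges, running from the floor to the underside of the top.

B is an open-topped rectangular box: outside dimensions 330×154×254 mm, with a uniform wall and base thickness of 25 mm. The base is a full 330×154 slab on the floor; four walls sit on top of the base. The front and back walls (the −y and +y sides) span the full width; the two side walls fit between them.

C is a four-legged stool. The seat is 334×260 mm, 30 mm thick, top at z = 400 mm. It stands on four square legs, each 28×28 mm in cross-section, from z = 0 to the seat underside, each flush with a corner of the seat. Four stretchers, 28 mm wide and 20 mm tall, connect adjacent legs with their undersides at z = 274 mm, each running between the inner faces of the legs it joins and aligned with the legs' outer faces on the other axis.

The open box is on top of the table. Four stools sit around the table at the −y, +y, −x, +x sides.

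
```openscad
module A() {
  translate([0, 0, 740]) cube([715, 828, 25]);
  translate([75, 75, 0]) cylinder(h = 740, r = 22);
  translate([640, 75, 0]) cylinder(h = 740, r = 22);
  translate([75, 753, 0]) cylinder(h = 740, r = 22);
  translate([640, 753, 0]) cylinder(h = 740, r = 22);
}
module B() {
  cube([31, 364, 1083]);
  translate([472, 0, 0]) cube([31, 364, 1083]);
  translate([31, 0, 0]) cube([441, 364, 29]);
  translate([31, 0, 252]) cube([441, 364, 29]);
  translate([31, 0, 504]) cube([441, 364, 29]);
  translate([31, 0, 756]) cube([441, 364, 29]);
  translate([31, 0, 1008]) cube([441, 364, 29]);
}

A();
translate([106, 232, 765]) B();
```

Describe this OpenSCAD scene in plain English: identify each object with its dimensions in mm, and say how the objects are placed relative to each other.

A is a table with a 715×828 mm rectangular top, 25 mm thick, top surface at z = 765 mm, supported by four round legs of 44 mm diameter, each leg's bounding box inset 53 mm from the nearest pair of top edges, running from the floor.

B is a bookshelf 503 mm wide overall, 364 mm deep and 1083 mm tall. The two sides are 31 mm thick vertical panels. 5 horizontal shelves of 29 mm thickness span between the inner faces of the sides; the lowest shelf sits on the floor and shelves are stacked with a clear vertical gap of 223 mm between each pair.

The bookshelf is on top of the table, centred.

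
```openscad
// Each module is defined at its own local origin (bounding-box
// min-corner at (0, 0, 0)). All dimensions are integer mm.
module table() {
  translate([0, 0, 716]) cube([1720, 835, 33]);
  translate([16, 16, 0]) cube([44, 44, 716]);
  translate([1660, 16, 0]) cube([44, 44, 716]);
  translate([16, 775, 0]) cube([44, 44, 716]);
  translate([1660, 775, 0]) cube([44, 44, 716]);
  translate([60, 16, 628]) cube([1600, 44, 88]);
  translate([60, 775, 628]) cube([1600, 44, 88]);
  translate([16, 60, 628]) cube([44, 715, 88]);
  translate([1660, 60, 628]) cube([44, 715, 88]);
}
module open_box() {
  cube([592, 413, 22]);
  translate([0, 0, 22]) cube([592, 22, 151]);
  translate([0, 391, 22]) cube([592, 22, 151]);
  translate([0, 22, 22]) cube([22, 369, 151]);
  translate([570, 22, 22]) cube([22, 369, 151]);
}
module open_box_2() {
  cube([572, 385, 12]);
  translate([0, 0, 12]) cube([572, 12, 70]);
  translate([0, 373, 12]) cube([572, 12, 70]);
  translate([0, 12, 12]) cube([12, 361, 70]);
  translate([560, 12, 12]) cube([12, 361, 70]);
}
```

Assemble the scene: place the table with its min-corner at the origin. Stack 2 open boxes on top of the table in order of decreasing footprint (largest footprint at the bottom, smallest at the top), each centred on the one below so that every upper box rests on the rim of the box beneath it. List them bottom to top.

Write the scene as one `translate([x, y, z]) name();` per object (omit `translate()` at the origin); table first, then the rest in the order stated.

table();
translate([564, 211, 749]) open_box();
translate([574, 225, 922]) open_box_2();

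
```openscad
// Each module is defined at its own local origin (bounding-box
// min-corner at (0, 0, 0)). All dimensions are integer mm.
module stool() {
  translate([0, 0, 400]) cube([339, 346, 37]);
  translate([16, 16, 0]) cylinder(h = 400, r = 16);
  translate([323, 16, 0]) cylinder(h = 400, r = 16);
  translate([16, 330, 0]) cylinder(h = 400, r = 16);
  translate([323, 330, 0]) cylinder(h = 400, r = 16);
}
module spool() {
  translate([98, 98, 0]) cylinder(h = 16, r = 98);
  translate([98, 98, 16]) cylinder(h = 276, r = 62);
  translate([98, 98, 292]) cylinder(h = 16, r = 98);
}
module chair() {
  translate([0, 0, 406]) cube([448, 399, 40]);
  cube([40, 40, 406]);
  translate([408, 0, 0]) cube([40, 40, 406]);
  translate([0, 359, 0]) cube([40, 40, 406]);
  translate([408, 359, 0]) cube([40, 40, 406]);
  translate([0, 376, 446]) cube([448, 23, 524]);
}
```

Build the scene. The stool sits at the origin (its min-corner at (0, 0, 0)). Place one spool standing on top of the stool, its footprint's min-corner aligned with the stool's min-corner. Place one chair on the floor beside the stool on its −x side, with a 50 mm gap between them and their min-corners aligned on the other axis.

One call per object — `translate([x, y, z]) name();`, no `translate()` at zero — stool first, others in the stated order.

stool();
translate([0, 0, 437]) spool();
translate([-498, 0, 0]) chair();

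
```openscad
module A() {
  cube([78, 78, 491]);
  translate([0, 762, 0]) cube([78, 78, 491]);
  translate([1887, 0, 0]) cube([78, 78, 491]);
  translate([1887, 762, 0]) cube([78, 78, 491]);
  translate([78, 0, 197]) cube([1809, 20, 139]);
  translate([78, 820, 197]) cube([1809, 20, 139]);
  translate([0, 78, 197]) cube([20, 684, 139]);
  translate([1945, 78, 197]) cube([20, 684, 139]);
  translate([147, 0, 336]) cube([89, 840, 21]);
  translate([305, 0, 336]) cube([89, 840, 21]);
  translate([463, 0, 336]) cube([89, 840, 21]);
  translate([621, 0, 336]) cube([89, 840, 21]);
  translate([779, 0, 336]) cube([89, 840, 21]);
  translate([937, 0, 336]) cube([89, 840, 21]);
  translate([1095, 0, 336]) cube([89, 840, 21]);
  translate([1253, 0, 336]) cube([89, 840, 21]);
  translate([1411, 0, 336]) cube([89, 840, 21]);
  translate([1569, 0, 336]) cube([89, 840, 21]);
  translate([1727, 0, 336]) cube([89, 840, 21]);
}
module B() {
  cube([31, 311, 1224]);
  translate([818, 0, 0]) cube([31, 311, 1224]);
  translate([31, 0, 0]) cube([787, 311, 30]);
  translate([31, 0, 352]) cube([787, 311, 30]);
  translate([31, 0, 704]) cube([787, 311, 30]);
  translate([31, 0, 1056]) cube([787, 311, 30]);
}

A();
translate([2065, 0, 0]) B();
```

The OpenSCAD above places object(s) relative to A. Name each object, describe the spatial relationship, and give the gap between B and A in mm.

A is a bed frame. B is a bookshelf. The bookshelf is on the floor beside the bed frame on its +x side. The gap between the bookshelf and the bed frame is 100 mm.

The bookshelf's nearest face is 100 mm from the bed frame's +x face.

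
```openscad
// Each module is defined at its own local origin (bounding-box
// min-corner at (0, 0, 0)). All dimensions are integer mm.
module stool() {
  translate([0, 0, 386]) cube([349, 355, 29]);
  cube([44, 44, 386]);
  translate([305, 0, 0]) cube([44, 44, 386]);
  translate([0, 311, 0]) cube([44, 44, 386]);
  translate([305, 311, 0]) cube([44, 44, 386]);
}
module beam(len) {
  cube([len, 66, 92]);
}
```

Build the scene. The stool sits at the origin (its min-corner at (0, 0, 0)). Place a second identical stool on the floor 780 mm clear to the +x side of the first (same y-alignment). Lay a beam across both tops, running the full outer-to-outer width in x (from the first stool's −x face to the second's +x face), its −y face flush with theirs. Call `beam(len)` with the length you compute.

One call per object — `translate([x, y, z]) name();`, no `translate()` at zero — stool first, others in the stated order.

stool();
translate([1129, 0, 0]) stool();
translate([0, 0, 415]) beam(1478);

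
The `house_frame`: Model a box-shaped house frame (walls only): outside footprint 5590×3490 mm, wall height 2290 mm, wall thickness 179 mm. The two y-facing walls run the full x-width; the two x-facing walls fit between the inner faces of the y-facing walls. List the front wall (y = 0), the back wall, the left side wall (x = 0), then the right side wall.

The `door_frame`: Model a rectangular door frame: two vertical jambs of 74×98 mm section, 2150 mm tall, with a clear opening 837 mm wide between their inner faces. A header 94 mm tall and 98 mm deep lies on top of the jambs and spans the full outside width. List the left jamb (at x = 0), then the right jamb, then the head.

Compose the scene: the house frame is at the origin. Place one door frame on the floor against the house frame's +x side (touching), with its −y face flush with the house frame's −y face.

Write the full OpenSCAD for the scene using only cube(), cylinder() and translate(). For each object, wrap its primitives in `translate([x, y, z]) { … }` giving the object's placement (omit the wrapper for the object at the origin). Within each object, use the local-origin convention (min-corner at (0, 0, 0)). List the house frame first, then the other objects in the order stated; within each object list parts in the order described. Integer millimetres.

cube([5590, 179, 2290]);
translate([0, 3311, 0]) cube([5590, 179, 2290]);
translate([0, 179, 0]) cube([179, 3132, 2290]);
translate([5411, 179, 0]) cube([179, 3132, 2290]);
translate([5590, 0, 0]) {
  cube([74, 98, 2150]);
  translate([911, 0, 0]) cube([74, 98, 2150]);
  translate([0, 0, 2150]) cube([985, 98, 94]);
}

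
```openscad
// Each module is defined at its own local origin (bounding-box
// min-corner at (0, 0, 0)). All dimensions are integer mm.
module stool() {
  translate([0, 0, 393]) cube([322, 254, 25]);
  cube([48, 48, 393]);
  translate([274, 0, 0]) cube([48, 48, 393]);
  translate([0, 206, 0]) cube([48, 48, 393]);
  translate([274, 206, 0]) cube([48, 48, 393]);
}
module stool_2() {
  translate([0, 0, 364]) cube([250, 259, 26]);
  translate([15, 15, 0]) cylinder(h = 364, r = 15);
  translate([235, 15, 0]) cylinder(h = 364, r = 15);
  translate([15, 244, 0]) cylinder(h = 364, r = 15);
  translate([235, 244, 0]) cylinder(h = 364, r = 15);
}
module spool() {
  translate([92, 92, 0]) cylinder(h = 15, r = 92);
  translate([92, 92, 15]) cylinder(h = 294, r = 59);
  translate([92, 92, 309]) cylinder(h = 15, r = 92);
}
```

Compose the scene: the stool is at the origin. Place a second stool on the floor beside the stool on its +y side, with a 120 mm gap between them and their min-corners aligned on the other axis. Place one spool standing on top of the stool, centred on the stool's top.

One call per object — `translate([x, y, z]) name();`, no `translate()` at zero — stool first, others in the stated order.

stool();
translate([0, 374, 0]) stool_2();
translate([69, 35, 418]) spool();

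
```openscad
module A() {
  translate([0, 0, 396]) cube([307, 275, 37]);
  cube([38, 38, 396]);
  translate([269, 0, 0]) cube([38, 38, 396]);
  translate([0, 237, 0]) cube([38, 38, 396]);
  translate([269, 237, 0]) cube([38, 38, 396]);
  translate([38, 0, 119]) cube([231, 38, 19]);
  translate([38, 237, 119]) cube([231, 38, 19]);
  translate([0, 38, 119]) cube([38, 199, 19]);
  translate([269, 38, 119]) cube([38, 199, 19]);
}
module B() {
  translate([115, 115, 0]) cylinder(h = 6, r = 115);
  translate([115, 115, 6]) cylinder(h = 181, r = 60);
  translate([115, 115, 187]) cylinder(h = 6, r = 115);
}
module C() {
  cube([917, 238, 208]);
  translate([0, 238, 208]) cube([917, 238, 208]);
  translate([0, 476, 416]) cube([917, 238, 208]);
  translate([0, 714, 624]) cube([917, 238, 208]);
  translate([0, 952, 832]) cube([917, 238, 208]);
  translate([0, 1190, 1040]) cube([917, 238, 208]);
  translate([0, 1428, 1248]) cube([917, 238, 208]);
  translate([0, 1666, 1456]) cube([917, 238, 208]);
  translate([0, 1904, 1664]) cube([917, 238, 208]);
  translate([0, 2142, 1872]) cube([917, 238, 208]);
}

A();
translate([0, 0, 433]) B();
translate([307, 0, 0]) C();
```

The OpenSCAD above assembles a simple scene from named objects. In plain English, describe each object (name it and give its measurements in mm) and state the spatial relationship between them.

A is a four-legged stool. The seat is 307×275 mm, 37 mm thick, top at z = 433 mm. It stands on four square legs, each 38×38 mm in cross-section, from z = 0 to the seat underside, each flush with a corner of the seat. Four stretchers, 38 mm wide and 19 mm tall, connect adjacent legs with their undersides at z = 119 mm, each running between the inner faces of the legs it joins and aligned with the legs' outer faces on the other axis.

B is a spool: two coaxial disc flanges of radius 115 mm and thickness 6 mm, joined by a core cylinder of radius 60 mm and height 181 mm. The lower flange rests on z = 0 and the three cylinders share a vertical axis.

C is a run of 10 identical solid stair steps. Each tread is 917×238 mm and each step block is 208 mm high. Step 1 rests on the floor; step k is offset from step 1 by (k−1)×238 mm in y and (k−1)×208 mm in z.

The spool is on top of the stool. The staircase is against the stool's +x side, with their −y faces flush.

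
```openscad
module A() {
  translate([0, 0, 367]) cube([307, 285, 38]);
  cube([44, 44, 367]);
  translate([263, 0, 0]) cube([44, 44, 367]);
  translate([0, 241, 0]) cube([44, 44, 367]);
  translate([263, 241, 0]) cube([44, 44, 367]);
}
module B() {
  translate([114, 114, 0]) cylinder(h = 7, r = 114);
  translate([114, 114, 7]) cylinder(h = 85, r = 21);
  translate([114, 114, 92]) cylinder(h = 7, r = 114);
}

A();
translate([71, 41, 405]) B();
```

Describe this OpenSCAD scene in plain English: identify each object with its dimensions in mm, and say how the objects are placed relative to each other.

A is a simple wooden stool: a rectangular seat 307 mm (x) by 285 mm (y), 38 mm thick, top face at z = 405 mm, on four square legs, each 44×44 mm in cross-section. The legs rest on z = 0, each flush with a corner of the seat.

B is a spool: two coaxial disc flanges of radius 114 mm and thickness 7 mm, joined by a core cylinder of radius 21 mm and height 85 mm. The lower flange rests on z = 0 and the three cylinders share a vertical axis.

The spool is on top of the stool.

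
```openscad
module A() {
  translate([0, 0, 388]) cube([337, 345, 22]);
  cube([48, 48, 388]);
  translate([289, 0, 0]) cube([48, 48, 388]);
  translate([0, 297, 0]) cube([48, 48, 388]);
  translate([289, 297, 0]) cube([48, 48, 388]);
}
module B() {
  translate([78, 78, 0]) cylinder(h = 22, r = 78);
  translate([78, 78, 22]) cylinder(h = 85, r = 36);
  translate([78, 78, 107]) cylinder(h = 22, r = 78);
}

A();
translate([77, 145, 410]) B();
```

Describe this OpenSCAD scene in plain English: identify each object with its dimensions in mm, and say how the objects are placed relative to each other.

A is a four-legged stool. The seat is a 337×345×22 mm slab whose top surface is at z = 410 mm; four square legs, each 48×48 mm in cross-section, run from the floor (z = 0) to the underside of the seat, each flush with a corner of the seat.

B is a spool: two coaxial disc flanges of radius 78 mm and thickness 22 mm, joined by a core cylinder of radius 36 mm and height 85 mm. The lower flange rests on z = 0 and the three cylinders share a vertical axis.

The spool is on top of the stool.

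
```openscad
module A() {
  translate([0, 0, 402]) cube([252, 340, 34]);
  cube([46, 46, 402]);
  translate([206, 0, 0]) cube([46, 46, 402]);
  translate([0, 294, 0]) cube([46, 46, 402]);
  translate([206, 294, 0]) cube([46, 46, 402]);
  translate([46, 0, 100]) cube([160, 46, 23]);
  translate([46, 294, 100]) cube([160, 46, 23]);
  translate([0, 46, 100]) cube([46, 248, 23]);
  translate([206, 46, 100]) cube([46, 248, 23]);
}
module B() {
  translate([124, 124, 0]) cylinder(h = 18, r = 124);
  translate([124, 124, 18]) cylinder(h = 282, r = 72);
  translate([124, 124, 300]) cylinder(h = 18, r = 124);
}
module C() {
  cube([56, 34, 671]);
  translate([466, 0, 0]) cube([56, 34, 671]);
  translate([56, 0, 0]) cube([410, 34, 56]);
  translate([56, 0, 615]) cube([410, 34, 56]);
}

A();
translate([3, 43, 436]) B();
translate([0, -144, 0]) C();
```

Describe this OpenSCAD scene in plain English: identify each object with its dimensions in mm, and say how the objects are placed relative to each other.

A is a four-legged stool. The seat is a 252×340×34 mm slab whose top surface is at z = 436 mm; four square legs, each 46×46 mm in cross-section, run from the floor (z = 0) to the underside of the seat, each flush with a corner of the seat. Four stretchers, 46 mm wide and 23 mm tall, connect adjacent legs with their undersides at z = 100 mm, each running between the inner faces of the legs it joins and aligned with the legs' outer faces on the other axis.

B is a spool: two coaxial disc flanges of radius 124 mm and thickness 18 mm, joined by a core cylinder of radius 72 mm and height 282 mm. The lower flange rests on z = 0 and the three cylinders share a vertical axis.

C is a picture frame with a 410×559 mm rectangular opening (x by z) and a uniform 56 mm border on every side. Frame depth is 34 mm along y. It is built from two vertical stiles running the full outside height and two horizontal rails spanning the gap between the stiles.

The spool is on top of the stool. The picture frame is on the floor beside the stool on its −y side.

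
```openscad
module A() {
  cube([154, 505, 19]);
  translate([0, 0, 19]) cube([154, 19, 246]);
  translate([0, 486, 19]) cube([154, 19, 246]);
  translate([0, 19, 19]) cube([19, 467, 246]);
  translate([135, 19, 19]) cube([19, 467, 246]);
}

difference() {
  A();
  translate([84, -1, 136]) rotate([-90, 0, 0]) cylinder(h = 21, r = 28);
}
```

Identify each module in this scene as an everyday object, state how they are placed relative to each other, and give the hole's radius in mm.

A is an open box. The open box has a circular hole through its front wall. The hole's radius is 28 mm.

The subtracted cylinder has r = 28 mm.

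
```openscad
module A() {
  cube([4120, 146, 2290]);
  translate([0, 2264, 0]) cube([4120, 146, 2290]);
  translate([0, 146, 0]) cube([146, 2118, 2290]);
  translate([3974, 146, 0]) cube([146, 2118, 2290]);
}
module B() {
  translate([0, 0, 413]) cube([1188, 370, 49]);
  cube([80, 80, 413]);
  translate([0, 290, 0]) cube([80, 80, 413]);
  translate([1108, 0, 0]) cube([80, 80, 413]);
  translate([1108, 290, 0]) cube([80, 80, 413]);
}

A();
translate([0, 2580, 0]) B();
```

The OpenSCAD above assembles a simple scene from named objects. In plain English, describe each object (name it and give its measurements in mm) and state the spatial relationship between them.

A is the wall frame of a small rectangular building: four walls, each 2290 mm tall and 146 mm thick, enclosing a footprint 4120 mm (x) by 2410 mm (y) outside-to-outside, with no floor or roof. The front and back walls (the −y and +y sides) span the full width; the two side walls fit between them.

B is a long wooden bench with a 1188 mm (x) × 370 mm (y) seat, 49 mm thick, its top surface 462 mm above the floor. Four 80 mm square legs at the seat corners, flush with the edges, run from z = 0 to the seat underside.

The bench is on the floor beside the house frame on its +y side.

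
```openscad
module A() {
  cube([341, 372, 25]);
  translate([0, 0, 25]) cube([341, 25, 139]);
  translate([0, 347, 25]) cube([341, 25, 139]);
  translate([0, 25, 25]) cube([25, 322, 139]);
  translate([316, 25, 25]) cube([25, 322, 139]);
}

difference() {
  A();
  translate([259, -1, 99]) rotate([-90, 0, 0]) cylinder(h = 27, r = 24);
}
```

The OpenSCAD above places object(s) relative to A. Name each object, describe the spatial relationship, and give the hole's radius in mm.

The subtracted cylinder has r = 24 mm.

A is an open box. The open box has a circular hole through its front wall. The hole's radius is 24 mm.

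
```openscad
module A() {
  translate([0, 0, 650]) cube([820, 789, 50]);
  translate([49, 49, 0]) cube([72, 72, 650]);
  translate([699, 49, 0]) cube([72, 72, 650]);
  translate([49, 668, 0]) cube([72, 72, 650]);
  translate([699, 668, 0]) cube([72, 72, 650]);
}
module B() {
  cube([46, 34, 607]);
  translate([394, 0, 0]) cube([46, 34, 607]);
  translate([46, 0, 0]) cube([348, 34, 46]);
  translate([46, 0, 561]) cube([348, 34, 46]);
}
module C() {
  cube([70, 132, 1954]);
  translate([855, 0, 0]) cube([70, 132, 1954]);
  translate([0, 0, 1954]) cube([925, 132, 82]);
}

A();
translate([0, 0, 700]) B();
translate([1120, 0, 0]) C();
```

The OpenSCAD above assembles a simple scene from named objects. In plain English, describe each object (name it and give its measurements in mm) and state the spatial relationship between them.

A is a table: top 820 mm (x) × 789 mm (y), 50 mm thick, upper face at z = 700 mm, on four 72×72 mm square legs, each inset 49 mm from the nearest pair of top edges, running from z = 0 to the bottom of the top.

B is a rectangular picture frame lying in the x–z plane (depth along y). The opening is 348 mm wide (x) by 515 mm tall (z), surrounded by a border 46 mm wide on all four sides. The frame is 34 mm deep and is made of two full-height vertical stiles with two horizontal rails fitted between them.

C is a rectangular door frame: two vertical jambs of 70×132 mm section, 1954 mm tall, with a clear opening 785 mm wide between their inner faces. A header 82 mm tall and 132 mm deep lies on top of the jambs and spans the full outside width.

The picture frame is on top of the table. The door frame is on the floor beside the table on its +x side.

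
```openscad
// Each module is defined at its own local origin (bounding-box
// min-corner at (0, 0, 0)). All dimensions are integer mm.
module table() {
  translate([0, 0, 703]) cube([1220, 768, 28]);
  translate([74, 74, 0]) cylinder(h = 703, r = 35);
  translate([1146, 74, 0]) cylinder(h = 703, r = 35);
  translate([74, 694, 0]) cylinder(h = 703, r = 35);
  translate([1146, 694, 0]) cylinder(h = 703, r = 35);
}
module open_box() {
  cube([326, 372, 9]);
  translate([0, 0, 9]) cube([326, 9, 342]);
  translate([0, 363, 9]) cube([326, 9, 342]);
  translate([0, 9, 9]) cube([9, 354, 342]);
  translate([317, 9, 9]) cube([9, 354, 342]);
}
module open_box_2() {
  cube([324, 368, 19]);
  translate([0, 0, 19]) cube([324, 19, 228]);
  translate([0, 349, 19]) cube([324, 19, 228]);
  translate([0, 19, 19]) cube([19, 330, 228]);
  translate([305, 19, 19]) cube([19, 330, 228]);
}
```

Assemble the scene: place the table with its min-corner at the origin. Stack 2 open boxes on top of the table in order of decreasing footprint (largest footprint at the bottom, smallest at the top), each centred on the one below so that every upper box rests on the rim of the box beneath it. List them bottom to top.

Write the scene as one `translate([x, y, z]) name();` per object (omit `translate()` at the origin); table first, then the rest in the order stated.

table();
translate([447, 198, 731]) open_box();
translate([448, 200, 1082]) open_box_2();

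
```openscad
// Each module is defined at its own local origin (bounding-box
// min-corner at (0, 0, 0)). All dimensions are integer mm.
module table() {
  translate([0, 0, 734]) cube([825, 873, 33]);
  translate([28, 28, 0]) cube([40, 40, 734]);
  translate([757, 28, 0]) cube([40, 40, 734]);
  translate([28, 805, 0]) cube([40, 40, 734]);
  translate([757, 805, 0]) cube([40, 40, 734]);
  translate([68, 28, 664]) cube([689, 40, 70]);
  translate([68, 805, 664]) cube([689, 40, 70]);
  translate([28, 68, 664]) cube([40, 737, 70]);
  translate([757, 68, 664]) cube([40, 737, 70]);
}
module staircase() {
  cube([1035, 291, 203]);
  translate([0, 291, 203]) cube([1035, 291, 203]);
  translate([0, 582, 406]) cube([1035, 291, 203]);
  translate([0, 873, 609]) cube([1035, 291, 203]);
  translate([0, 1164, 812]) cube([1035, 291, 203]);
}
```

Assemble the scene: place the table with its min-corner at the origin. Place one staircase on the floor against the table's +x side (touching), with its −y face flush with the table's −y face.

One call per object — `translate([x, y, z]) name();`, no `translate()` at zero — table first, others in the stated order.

table();
translate([825, 0, 0]) staircase();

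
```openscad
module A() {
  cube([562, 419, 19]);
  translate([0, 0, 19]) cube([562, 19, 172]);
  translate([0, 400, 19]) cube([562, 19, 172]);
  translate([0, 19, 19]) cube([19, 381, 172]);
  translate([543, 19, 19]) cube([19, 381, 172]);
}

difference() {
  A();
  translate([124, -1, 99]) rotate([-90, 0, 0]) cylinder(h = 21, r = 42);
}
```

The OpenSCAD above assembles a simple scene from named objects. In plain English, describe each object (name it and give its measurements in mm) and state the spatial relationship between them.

A is an open-topped rectangular box: outside dimensions 562×419×191 mm, with a uniform wall and base thickness of 19 mm. The base is a full 562×419 slab on the floor; four walls sit on top of the base. The front and back walls (the −y and +y sides) span the full width; the two side walls fit between them.

The open box has a circular hole of radius 42 mm through its front wall, centred at (x = 124, z = 99).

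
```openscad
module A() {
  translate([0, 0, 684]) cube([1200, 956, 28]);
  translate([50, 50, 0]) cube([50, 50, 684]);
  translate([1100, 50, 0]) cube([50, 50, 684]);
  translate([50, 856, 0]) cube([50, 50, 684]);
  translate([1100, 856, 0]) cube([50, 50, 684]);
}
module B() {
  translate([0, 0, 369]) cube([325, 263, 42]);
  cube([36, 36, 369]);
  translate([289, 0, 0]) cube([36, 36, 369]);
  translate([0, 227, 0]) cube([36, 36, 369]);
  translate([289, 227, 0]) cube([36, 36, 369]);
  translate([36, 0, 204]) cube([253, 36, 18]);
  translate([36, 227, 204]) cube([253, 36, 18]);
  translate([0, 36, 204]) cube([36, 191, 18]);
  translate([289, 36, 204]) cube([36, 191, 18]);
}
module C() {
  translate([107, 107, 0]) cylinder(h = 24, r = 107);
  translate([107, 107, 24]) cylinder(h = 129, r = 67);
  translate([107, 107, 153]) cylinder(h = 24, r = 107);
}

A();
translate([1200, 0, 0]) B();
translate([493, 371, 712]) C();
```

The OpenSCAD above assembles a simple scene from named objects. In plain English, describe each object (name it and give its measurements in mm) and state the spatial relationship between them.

A is a table with a 1200×956 mm rectangular top, 28 mm thick, top surface at z = 712 mm, supported by four 50×50 mm square legs, each inset 50 mm from the nearest pair of top edges, running from the floor.

B is a simple wooden stool: a rectangular seat 325 mm (x) by 263 mm (y), 42 mm thick, top face at z = 411 mm, on four square legs, each 36×36 mm in cross-section. The legs rest on z = 0, each flush with a corner of the seat. Four stretchers, 36 mm wide and 18 mm tall, connect adjacent legs with their undersides at z = 204 mm, each running between the inner faces of the legs it joins and aligned with the legs' outer faces on the other axis.

C is a spool: two coaxial disc flanges of radius 107 mm and thickness 24 mm, joined by a core cylinder of radius 67 mm and height 129 mm. The lower flange rests on z = 0 and the three cylinders share a vertical axis.

The stool is against the table's +x side, with their −y faces flush. The spool is on top of the table, centred.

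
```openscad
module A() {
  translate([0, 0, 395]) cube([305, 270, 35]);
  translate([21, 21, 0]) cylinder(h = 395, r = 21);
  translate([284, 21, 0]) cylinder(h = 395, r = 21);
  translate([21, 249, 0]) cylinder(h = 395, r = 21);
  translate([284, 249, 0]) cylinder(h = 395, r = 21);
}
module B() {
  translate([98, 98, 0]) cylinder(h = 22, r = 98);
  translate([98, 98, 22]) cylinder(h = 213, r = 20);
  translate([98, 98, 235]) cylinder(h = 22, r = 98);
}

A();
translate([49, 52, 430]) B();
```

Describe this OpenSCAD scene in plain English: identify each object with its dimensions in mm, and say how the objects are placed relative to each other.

A is a four-legged stool. The seat is a 305×270×35 mm slab whose top surface is at z = 430 mm; four round legs, each 42 mm in diameter, run from the floor (z = 0) to the underside of the seat, each leg's axis is inset half a diameter from the nearest pair of seat edges (so the leg's bounding box is flush with the corner).

B is a spool: two coaxial disc flanges of radius 98 mm and thickness 22 mm, joined by a core cylinder of radius 20 mm and height 213 mm. The lower flange rests on z = 0 and the three cylinders share a vertical axis.

The spool is on top of the stool.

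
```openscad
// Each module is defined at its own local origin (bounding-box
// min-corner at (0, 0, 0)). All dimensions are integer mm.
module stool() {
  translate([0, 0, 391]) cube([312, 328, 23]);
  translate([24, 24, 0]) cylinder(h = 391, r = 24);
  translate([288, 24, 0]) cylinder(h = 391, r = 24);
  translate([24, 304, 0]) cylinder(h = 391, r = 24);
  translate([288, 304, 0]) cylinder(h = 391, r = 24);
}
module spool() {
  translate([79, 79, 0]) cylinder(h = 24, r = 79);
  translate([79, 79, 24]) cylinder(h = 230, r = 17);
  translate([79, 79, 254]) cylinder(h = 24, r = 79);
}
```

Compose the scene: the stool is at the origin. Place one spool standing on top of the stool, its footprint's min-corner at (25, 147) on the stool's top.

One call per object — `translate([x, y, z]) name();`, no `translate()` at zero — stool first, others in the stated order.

stool();
translate([25, 147, 414]) spool();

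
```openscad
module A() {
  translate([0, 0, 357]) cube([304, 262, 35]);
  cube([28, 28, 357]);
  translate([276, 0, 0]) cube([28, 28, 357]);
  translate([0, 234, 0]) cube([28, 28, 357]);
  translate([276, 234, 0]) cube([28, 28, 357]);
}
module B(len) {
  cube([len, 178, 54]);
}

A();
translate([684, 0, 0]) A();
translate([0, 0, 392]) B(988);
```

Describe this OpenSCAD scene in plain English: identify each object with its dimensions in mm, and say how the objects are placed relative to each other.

A is a four-legged stool. The seat is a 304×262×35 mm slab whose top surface is at z = 392 mm; four square legs, each 28×28 mm in cross-section, run from the floor (z = 0) to the underside of the seat, each flush with a corner of the seat.

B is a rectangular beam 988 mm long (x), 178 mm deep (y), 54 mm thick (z).

The beam spans the tops of two stools placed 380 mm apart, resting at z = 392 mm.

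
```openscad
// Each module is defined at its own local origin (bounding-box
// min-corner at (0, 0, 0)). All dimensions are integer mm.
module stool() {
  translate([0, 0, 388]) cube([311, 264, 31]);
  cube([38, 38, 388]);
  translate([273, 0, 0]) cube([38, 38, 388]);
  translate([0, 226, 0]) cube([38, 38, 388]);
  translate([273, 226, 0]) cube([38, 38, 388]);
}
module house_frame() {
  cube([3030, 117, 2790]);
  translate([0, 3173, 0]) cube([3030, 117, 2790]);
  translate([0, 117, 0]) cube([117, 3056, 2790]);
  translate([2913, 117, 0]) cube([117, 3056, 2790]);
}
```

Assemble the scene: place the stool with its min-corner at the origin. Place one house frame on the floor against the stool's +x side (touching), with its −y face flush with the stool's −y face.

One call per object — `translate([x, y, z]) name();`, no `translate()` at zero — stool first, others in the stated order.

stool();
translate([311, 0, 0]) house_frame();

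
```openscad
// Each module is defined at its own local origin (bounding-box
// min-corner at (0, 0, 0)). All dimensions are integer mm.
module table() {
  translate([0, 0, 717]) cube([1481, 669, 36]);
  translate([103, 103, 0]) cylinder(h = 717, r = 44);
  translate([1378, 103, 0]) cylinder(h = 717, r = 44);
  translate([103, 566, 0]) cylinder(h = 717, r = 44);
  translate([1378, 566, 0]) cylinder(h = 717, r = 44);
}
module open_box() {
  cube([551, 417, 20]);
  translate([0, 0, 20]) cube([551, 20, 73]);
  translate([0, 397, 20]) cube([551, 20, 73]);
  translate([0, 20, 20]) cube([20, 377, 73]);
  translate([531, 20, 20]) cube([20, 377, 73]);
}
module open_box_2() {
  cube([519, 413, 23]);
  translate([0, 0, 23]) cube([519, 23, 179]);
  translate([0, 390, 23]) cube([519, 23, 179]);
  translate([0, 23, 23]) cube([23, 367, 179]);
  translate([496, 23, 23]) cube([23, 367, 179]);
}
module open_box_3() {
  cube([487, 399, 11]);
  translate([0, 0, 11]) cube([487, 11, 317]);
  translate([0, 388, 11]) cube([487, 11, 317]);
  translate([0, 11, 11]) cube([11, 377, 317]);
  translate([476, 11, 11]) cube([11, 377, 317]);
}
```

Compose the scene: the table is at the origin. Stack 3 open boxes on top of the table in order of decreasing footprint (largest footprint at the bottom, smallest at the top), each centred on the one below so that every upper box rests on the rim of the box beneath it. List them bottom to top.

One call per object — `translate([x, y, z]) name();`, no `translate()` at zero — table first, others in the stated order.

table();
translate([465, 126, 753]) open_box();
translate([481, 128, 846]) open_box_2();
translate([497, 135, 1048]) open_box_3();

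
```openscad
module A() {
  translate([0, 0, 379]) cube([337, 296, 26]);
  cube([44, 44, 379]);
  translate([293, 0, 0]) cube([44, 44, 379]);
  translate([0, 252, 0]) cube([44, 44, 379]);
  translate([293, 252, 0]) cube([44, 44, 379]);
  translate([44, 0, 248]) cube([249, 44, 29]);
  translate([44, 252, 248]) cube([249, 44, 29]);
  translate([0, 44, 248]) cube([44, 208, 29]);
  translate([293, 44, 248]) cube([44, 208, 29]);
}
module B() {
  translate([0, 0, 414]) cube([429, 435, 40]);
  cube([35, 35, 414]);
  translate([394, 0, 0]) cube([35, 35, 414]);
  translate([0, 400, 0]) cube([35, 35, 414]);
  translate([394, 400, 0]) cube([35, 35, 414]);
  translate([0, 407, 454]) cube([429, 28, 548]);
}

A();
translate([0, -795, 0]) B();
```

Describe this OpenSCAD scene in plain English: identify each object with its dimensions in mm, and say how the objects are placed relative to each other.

A is a four-legged stool. The seat is a 337×296×26 mm slab whose top surface is at z = 405 mm; four square legs, each 44×44 mm in cross-section, run from the floor (z = 0) to the underside of the seat, each flush with a corner of the seat. Four stretchers, 44 mm wide and 29 mm tall, connect adjacent legs with their undersides at z = 248 mm, each running between the inner faces of the legs it joins and aligned with the legs' outer faces on the other axis.

B is a chair: 429×435 mm seat, 40 mm thick, top at z = 454 mm, on four 35 mm square corner legs flush with the seat edges. A 28 mm thick backrest slab spans the full seat width, extending 548 mm above the seat top, its back face flush with the seat's +y edge.

The chair is on the floor beside the stool on its −y side.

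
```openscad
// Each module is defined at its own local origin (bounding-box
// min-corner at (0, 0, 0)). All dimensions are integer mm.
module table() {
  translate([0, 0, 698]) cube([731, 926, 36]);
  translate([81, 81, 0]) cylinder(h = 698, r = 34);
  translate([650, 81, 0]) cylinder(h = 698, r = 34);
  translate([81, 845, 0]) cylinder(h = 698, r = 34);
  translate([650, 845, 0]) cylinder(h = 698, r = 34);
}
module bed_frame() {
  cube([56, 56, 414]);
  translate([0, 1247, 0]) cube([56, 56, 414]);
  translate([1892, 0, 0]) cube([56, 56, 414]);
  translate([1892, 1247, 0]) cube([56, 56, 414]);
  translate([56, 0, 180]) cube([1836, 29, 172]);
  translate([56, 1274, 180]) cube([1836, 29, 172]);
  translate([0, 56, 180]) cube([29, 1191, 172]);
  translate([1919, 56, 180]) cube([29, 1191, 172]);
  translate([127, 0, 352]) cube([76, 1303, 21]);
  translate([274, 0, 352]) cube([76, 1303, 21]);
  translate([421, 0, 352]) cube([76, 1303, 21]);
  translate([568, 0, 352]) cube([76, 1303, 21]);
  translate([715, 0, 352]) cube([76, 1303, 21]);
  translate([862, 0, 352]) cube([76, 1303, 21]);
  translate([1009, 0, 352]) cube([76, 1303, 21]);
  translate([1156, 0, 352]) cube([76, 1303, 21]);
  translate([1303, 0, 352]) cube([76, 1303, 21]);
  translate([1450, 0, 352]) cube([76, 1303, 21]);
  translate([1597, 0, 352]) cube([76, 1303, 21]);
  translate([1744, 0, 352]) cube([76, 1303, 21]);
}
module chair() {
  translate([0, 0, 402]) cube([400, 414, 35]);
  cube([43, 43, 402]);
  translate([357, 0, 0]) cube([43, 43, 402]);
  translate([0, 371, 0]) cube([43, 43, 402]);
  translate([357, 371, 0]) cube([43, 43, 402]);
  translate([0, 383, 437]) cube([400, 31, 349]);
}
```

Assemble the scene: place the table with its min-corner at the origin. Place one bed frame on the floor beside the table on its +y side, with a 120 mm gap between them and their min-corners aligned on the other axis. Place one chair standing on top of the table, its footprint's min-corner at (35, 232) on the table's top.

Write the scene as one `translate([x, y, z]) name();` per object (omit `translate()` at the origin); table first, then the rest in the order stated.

table();
translate([0, 1046, 0]) bed_frame();
translate([35, 232, 734]) chair();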